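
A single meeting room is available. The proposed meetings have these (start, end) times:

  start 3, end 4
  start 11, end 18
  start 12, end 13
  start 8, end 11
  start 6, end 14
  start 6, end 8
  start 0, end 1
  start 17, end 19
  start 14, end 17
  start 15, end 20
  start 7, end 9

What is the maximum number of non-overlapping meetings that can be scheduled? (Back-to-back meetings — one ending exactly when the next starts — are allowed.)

By end time: (0,1), (3,4), (6,8), (7,9), (8,11), (12,13), (6,14), (14,17), (11,18), (17,19), (15,20).
Pick (0,1); next start ≥ 1 → (3,4); next start ≥ 4 → (6,8); next start ≥ 8 → (8,11); next start ≥ 11 → (12,13); next start ≥ 13 → (14,17); next start ≥ 17 → (17,19).
Selected 7 meetings.

7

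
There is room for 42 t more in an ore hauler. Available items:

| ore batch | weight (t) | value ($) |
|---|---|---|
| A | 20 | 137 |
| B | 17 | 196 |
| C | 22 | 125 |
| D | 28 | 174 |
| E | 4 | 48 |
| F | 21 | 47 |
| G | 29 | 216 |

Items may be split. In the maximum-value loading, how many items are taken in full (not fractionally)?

Order: E (48/4=12.00) > B (196/17=11.53) > G (216/29=7.45) > A (137/20=6.85) > D (174/28=6.21) > C (125/22=5.68) > F (47/21=2.24)
Fill: take E (4 @ 48) → take B (17 @ 196) → take 21/29 of G → 156.41; 42/42 used.
2 item(s) taken whole; one partial (take 21/29 of G).

2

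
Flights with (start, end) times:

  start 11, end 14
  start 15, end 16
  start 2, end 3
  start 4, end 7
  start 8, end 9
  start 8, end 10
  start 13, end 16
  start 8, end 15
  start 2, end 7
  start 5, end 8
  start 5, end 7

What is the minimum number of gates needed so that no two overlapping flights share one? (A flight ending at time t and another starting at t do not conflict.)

The answer is the maximum number of intervals overlapping at any instant.
starts: [2, 2, 4, 5, 5, 8, 8, 8, 11, 13, 15]
ends:   [3, 7, 7, 7, 8, 9, 10, 14, 15, 16, 16]
s2→1 s2→2 e3→1 s4→2 s5→3 s5→4  — peak 4.

4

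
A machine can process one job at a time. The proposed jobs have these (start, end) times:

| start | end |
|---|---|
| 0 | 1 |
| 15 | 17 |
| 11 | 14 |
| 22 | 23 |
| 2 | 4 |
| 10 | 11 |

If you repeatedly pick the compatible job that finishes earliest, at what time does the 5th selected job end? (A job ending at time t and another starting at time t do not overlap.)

17

Sort by end time and greedily take each interval whose start is ≥ the last chosen end.
Sorted by end: (0,1)  (2,4)  (10,11)  (11,14)  (15,17)  (22,23)
take (0,1); take (2,4); take (10,11); take (11,14); take (15,17); take (22,23).
Selected: (0,1) (2,4) (10,11) (11,14) (15,17) (22,23)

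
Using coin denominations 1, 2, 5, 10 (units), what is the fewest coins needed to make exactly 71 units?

Use the largest denomination that fits, subtract, and repeat.
71 = 7×10 + 1×1
Total coins = 7 + 1 = 8

8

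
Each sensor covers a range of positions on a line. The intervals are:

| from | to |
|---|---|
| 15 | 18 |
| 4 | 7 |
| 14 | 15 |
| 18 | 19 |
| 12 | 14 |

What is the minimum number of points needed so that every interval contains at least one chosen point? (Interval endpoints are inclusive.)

3

Sort by right endpoint; whenever an interval is uncovered, place a point at its right end.
By right end: [4,7]  [12,14]  [14,15]  [15,18]  [18,19]
[4,7] uncovered → point at 7; [12,14] uncovered → point at 14; [15,18] uncovered → point at 18.
Points: 7, 14, 18 (3 total).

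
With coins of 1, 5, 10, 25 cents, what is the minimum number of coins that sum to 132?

132 = 5×25 + 1×5 + 2×1
Total coins = 5 + 1 + 2 = 8

8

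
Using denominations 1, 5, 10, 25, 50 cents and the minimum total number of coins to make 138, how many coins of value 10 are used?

Use the largest denomination that fits, subtract, and repeat.
138 = 2×50 + 1×25 + 1×10 + 3×1
Count of 10: 1

1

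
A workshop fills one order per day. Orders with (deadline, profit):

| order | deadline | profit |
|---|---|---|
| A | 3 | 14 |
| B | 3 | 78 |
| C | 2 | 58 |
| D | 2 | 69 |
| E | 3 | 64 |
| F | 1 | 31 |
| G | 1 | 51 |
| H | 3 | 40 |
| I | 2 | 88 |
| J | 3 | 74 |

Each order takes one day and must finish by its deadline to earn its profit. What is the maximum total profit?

Profit order: I=88 B=78 J=74 D=69 E=64 C=58 G=51 H=40 F=31 A=14
Assign: I→slot 2, B→slot 3, J→slot 1, D skipped, E skipped, C skipped, G skipped, H skipped, F skipped, A skipped.
Slots: [1:J] [2:I] [3:B]
Profit = 74 + 88 + 78 = 240

240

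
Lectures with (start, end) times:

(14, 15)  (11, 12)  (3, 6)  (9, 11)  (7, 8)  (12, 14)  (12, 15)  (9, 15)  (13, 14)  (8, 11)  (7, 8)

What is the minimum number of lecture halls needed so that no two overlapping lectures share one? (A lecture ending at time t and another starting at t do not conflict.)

starts: [3, 7, 7, 8, 9, 9, 11, 12, 12, 13, 14]
ends:   [6, 8, 8, 11, 11, 12, 14, 14, 15, 15, 15]
s3→1 e6→0 s7→1 s7→2 e8→1 e8→0 s8→1 s9→2 s9→3 e11→2 e11→1 s11→2 e12→1 s12→2 s12→3 s13→4  — peak 4.

4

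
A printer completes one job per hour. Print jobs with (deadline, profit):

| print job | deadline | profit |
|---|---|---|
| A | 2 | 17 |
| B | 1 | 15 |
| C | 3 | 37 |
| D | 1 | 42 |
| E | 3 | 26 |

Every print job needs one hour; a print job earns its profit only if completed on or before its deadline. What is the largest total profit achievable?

105

Take jobs in profit order; each goes to the latest open slot no later than its deadline.
By profit: D(d1,42), C(d3,37), E(d3,26), A(d2,17), B(d1,15)
D→slot 1; C→slot 3; E→slot 2; A skipped; B skipped.
Profit = 42 + 26 + 37 = 105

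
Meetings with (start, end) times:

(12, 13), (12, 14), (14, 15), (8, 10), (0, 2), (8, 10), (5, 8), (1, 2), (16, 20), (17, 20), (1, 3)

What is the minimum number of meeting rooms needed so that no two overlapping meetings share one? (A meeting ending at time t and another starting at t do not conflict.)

The answer is the maximum number of intervals overlapping at any instant.
Events (time:±→running): 0:+→1 1:+→2 1:+→3 … peak 3.

3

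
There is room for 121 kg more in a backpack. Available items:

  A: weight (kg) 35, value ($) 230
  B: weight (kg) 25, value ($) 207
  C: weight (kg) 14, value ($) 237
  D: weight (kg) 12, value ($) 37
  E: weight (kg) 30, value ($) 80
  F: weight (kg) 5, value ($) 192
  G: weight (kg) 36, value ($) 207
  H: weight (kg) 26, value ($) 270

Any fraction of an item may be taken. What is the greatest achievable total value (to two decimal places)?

1228.00

Order: F (192/5=38.40) > C (237/14=16.93) > H (270/26=10.38) > B (207/25=8.28) > A (230/35=6.57) > G (207/36=5.75) > D (37/12=3.08) > E (80/30=2.67)
Fill: take F (5 @ 192) → take C (14 @ 237) → take H (26 @ 270) → take B (25 @ 207) → take A (35 @ 230) → take 16/36 of G → 92.00; 121/121 used.
Total value = 1228.00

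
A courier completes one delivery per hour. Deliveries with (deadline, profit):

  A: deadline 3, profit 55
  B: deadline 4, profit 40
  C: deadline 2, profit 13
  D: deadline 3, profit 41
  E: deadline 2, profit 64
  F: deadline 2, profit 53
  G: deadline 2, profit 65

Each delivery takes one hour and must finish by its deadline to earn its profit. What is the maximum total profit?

224

Take jobs in profit order; each goes to the latest open slot no later than its deadline.
Profit order: G=65 E=64 A=55 F=53 D=41 B=40 C=13
Assign: G→slot 2, E→slot 1, A→slot 3, F skipped, D skipped, B→slot 4, C skipped.
Slots: [1:E] [2:G] [3:A] [4:B]
Profit = 64 + 65 + 55 + 40 = 224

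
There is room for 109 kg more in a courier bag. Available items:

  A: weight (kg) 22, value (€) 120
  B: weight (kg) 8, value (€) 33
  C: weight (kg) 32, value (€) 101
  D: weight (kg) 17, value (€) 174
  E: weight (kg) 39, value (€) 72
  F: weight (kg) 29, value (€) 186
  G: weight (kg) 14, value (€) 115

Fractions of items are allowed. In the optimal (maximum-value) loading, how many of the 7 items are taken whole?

5

Order: D (174/17=10.24) > G (115/14=8.21) > F (186/29=6.41) > A (120/22=5.45) > B (33/8=4.12) > C (101/32=3.16) > E (72/39=1.85)
Fill: take D (17 @ 174) → take G (14 @ 115) → take F (29 @ 186) → take A (22 @ 120) → take B (8 @ 33) → take 19/32 of C → 59.97; 109/109 used.
5 item(s) taken whole; one partial (take 19/32 of C).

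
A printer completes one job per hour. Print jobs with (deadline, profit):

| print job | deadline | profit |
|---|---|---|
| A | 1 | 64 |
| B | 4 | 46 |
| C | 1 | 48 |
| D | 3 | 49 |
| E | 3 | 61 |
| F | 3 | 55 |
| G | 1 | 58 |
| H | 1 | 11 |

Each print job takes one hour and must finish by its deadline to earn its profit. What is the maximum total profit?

226

Sort by profit descending; place each in the latest free slot ≤ its deadline.
Profit order: A=64 E=61 G=58 F=55 D=49 C=48 B=46 H=11
Assign: A→slot 1, E→slot 3, G skipped, F→slot 2, D skipped, C skipped, B→slot 4, H skipped.
Slots: [1:A] [2:F] [3:E] [4:B]
Profit = 64 + 55 + 61 + 46 = 226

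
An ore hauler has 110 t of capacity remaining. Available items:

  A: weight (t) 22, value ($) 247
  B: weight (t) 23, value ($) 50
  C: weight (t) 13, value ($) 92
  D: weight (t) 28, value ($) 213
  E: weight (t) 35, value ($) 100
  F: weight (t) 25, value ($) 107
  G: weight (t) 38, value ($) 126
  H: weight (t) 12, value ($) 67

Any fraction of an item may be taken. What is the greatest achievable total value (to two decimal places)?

759.16

Sort by value per unit weight and fill in that order.
Ratios (sorted): A 11.23, D 7.61, C 7.08, H 5.58, F 4.28, G 3.32, E 2.86, B 2.17
take A (22 @ 247); take D (28 @ 213); take C (13 @ 92); take H (12 @ 67); take F (25 @ 107); take 10/38 of G → 33.16. Capacity used 110/110.
Total value = 759.16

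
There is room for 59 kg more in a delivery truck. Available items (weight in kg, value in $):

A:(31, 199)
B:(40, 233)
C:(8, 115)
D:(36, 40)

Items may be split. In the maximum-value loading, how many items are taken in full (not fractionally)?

Greedy by value/weight ratio, highest first.
Ratios (sorted): C 14.38, A 6.42, B 5.83, D 1.11
take C (8 @ 115); take A (31 @ 199); take 20/40 of B → 116.50. Capacity used 59/59.
2 item(s) taken whole; one partial (take 20/40 of B).

2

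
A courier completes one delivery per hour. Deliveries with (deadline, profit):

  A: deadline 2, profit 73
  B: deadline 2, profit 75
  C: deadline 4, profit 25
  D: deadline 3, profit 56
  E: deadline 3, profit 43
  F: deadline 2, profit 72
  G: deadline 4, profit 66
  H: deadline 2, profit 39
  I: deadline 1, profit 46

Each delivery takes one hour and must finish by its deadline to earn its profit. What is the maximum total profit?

Take jobs in profit order; each goes to the latest open slot no later than its deadline.
By profit: B(d2,75), A(d2,73), F(d2,72), G(d4,66), D(d3,56), I(d1,46), E(d3,43), H(d2,39), C(d4,25)
B→slot 2; A→slot 1; F skipped; G→slot 4; D→slot 3; I skipped; E skipped; H skipped; C skipped.
Profit = 73 + 75 + 56 + 66 = 270

270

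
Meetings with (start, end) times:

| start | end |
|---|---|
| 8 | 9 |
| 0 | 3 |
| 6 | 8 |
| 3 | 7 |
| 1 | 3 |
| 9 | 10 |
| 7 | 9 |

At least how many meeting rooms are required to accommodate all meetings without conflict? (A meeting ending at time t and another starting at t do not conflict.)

starts: [0, 1, 3, 6, 7, 8, 9]
ends:   [3, 3, 7, 8, 9, 9, 10]
s0→1 s1→2  — peak 2.

2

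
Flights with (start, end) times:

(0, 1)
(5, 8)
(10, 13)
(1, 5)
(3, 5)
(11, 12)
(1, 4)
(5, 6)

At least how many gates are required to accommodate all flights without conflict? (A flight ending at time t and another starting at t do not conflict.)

3

starts: [0, 1, 1, 3, 5, 5, 10, 11]
ends:   [1, 4, 5, 5, 6, 8, 12, 13]
s0→1 e1→0 s1→1 s1→2 s3→3  — peak 3.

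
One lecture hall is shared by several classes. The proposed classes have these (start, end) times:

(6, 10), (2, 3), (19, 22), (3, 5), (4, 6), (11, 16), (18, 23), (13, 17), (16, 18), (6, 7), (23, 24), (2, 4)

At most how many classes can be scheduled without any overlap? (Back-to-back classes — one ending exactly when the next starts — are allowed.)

Sorted by end: (2,3)  (2,4)  (3,5)  (4,6)  (6,7)  (6,10)  (11,16)  (13,17)  (16,18)  (19,22)  (18,23)  (23,24)
take (2,3); take (3,5); skip (4,6); take (6,7); take (11,16); skip (13,17); take (16,18); take (19,22); take (23,24).
Selected 7 classes.

7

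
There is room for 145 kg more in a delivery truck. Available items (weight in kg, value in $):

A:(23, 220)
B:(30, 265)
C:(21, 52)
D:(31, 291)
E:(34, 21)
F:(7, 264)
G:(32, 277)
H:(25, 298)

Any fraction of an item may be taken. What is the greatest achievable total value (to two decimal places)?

1589.03

Greedy by value/weight ratio, highest first.
Ratios (sorted): F 37.71, H 11.92, A 9.57, D 9.39, B 8.83, G 8.66, C 2.48, E 0.62
take F (7 @ 264); take H (25 @ 298); take A (23 @ 220); take D (31 @ 291); take B (30 @ 265); take 29/32 of G → 251.03. Capacity used 145/145.
Total value = 1589.03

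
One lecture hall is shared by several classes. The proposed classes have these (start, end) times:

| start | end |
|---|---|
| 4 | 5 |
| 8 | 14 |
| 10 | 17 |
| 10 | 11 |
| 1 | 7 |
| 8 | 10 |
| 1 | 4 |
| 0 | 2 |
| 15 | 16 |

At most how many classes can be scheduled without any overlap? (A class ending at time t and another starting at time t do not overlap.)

Order by finish time; keep every interval that doesn't clash with the previous kept one.
By end time: (0,2), (1,4), (4,5), (1,7), (8,10), (10,11), (8,14), (15,16), (10,17).
Pick (0,2); next start ≥ 2 → (4,5); next start ≥ 5 → (8,10); next start ≥ 10 → (10,11); next start ≥ 11 → (15,16).
Selected 5 classes.

5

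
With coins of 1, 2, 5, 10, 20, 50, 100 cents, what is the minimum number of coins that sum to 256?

5

256 = 2×100 + 1×50 + 1×5 + 1×1
Total coins = 2 + 1 + 1 + 1 = 5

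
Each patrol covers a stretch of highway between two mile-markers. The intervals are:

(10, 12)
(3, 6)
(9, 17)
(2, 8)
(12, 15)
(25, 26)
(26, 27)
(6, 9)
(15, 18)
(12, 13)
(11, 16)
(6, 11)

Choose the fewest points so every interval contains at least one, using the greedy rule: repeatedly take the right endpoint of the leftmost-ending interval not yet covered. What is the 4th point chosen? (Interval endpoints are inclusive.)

Sorted: [3,6] [2,8] [6,9] [6,11] [10,12] [12,13] [12,15] [11,16] [9,17] [15,18] [25,26] [26,27]
{[3,6],[2,8],[6,9],[6,11]} hit by 6; {[10,12],[12,13],[12,15],[11,16],[9,17]} hit by 12; {[15,18]} hit by 18; {[25,26],[26,27]} hit by 26.
Points: 6, 12, 18, 26 (4 total).

26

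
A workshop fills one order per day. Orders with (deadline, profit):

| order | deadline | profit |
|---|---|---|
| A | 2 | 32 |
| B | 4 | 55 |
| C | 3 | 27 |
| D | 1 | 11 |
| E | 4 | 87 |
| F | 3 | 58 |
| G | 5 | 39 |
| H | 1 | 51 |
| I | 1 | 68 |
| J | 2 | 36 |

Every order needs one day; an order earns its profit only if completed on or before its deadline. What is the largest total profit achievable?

Take jobs in profit order; each goes to the latest open slot no later than its deadline.
Profit order: E=87 I=68 F=58 B=55 H=51 G=39 J=36 A=32 C=27 D=11
Assign: E→slot 4, I→slot 1, F→slot 3, B→slot 2, H skipped, G→slot 5, J skipped, A skipped, C skipped, D skipped.
Slots: [1:I] [2:B] [3:F] [4:E] [5:G]
Profit = 68 + 55 + 58 + 87 + 39 = 307

307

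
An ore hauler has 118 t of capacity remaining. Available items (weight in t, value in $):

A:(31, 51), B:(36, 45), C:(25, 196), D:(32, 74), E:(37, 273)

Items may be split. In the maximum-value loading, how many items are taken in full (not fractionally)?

3

Sort by value per unit weight and fill in that order.
Ratios (sorted): C 7.84, E 7.38, D 2.31, A 1.65, B 1.25
take C (25 @ 196); take E (37 @ 273); take D (32 @ 74); take 24/31 of A → 39.48. Capacity used 118/118.
3 item(s) taken whole; one partial (take 24/31 of A).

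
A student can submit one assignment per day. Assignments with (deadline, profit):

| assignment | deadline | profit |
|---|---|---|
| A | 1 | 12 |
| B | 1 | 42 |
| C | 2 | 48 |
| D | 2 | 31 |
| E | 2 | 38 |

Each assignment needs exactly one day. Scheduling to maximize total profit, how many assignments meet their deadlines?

2

Sort by profit descending; place each in the latest free slot ≤ its deadline.
Profit order: C=48 B=42 E=38 D=31 A=12
Assign: C→slot 2, B→slot 1, E skipped, D skipped, A skipped.
Slots: [1:B] [2:C]
2 of 5 scheduled.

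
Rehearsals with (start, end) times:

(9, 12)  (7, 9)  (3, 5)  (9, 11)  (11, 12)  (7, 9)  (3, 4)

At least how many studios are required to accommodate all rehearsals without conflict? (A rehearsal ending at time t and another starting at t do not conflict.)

The answer is the maximum number of intervals overlapping at any instant.
starts: [3, 3, 7, 7, 9, 9, 11]
ends:   [4, 5, 9, 9, 11, 12, 12]
s3→1 s3→2  — peak 2.

2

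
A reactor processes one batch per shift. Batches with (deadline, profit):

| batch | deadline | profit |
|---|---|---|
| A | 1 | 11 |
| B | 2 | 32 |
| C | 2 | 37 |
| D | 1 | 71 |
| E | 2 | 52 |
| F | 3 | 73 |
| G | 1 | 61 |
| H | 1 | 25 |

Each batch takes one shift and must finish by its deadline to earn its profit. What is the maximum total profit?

By profit: F(d3,73), D(d1,71), G(d1,61), E(d2,52), C(d2,37), B(d2,32), H(d1,25), A(d1,11)
F→slot 3; D→slot 1; G skipped; E→slot 2; C skipped; B skipped; H skipped; A skipped.
Profit = 71 + 52 + 73 = 196

196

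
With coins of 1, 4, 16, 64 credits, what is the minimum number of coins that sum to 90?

90 = 1×64 + 1×16 + 2×4 + 2×1
Total coins = 1 + 1 + 2 + 2 = 6

6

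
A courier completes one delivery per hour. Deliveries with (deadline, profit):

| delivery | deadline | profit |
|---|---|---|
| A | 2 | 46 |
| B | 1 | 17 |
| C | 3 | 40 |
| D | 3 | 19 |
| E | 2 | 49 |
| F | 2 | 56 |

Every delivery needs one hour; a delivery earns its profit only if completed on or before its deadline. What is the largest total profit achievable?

145

Sort by profit descending; place each in the latest free slot ≤ its deadline.
By profit: F(d2,56), E(d2,49), A(d2,46), C(d3,40), D(d3,19), B(d1,17)
F→slot 2; E→slot 1; A skipped; C→slot 3; D skipped; B skipped.
Profit = 49 + 56 + 40 = 145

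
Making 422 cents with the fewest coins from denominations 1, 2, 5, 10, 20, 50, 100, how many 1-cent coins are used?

Greedy: take as many of the largest coin as possible, then repeat with the remainder.
422 = 4×100 + 1×20 + 1×2
Count of 1: 0

0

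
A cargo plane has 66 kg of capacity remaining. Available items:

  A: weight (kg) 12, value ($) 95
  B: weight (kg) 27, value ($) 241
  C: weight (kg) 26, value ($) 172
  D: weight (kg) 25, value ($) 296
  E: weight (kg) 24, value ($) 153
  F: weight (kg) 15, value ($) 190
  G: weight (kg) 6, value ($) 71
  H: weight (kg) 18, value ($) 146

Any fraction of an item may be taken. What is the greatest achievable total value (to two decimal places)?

Sort by value per unit weight and fill in that order.
Ratios (sorted): F 12.67, D 11.84, G 11.83, B 8.93, H 8.11, A 7.92, C 6.62, E 6.38
take F (15 @ 190); take D (25 @ 296); take G (6 @ 71); take 20/27 of B → 178.52. Capacity used 66/66.
Total value = 735.52

735.52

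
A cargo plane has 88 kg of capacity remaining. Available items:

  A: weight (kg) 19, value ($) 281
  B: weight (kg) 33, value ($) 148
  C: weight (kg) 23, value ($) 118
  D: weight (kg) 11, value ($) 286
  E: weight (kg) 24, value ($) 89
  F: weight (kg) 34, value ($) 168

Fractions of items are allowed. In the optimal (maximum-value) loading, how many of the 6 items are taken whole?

Sort by value per unit weight and fill in that order.
Order: D (286/11=26.00) > A (281/19=14.79) > C (118/23=5.13) > F (168/34=4.94) > B (148/33=4.48) > E (89/24=3.71)
Fill: take D (11 @ 286) → take A (19 @ 281) → take C (23 @ 118) → take F (34 @ 168) → take 1/33 of B → 4.48; 88/88 used.
4 item(s) taken whole; one partial (take 1/33 of B).

4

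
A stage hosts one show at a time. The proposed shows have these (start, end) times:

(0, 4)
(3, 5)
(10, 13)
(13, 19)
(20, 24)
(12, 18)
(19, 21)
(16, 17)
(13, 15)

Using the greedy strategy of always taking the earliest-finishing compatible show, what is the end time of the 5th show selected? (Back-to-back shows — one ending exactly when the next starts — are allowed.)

21

By end time: (0,4), (3,5), (10,13), (13,15), (16,17), (12,18), (13,19), (19,21), (20,24).
Pick (0,4); next start ≥ 4 → (10,13); next start ≥ 13 → (13,15); next start ≥ 15 → (16,17); next start ≥ 17 → (19,21).
Selected: (0,4) (10,13) (13,15) (16,17) (19,21)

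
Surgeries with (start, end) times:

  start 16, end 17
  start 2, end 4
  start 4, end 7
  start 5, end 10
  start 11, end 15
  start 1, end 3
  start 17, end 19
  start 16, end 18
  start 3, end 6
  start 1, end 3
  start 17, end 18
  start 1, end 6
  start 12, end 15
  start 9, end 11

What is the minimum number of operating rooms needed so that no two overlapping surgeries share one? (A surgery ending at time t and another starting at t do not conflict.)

4

Count concurrent intervals with a sweep; the peak is the room count.
Events (time:±→running): 1:+→1 1:+→2 1:+→3 2:+→4 … peak 4.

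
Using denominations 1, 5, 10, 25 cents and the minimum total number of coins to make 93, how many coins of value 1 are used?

3

Use the largest denomination that fits, subtract, and repeat.
93 − 3×25→18 − 1×10→8 − 1×5→3 − 3×1→0
Count of 1: 3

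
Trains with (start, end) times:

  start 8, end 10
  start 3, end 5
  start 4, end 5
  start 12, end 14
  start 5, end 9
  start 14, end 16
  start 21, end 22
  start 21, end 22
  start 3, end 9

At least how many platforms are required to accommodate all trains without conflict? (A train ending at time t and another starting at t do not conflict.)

Events (time:±→running): 3:+→1 3:+→2 4:+→3 … peak 3.

3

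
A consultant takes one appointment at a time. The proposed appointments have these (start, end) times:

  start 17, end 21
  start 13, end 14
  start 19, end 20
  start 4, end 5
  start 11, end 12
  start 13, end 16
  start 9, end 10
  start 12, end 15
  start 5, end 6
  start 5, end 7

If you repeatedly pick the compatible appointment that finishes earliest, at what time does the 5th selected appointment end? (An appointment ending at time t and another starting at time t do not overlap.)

14

By end time: (4,5), (5,6), (5,7), (9,10), (11,12), (13,14), (12,15), (13,16), (19,20), (17,21).
Pick (4,5); next start ≥ 5 → (5,6); next start ≥ 6 → (9,10); next start ≥ 10 → (11,12); next start ≥ 12 → (13,14); next start ≥ 14 → (19,20).
Selected: (4,5) (5,6) (9,10) (11,12) (13,14) (19,20)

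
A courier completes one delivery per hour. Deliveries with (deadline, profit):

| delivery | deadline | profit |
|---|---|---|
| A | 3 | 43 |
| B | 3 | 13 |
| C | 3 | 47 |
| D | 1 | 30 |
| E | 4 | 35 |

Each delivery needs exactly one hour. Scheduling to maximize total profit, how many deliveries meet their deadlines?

4

Sort by profit descending; place each in the latest free slot ≤ its deadline.
By profit: C(d3,47), A(d3,43), E(d4,35), D(d1,30), B(d3,13)
C→slot 3; A→slot 2; E→slot 4; D→slot 1; B skipped.
4 of 5 scheduled.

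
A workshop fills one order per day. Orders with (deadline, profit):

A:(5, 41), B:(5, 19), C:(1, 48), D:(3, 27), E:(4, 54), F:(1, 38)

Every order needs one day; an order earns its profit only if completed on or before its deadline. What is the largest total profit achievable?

Sort by profit descending; place each in the latest free slot ≤ its deadline.
Profit order: E=54 C=48 A=41 F=38 D=27 B=19
Assign: E→slot 4, C→slot 1, A→slot 5, F skipped, D→slot 3, B→slot 2.
Slots: [1:C] [2:B] [3:D] [4:E] [5:A]
Profit = 48 + 19 + 27 + 54 + 41 = 189

189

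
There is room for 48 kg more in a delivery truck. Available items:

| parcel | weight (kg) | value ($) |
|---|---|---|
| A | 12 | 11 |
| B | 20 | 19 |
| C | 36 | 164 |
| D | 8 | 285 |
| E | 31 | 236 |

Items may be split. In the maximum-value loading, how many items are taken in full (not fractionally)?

Order: D (285/8=35.62) > E (236/31=7.61) > C (164/36=4.56) > B (19/20=0.95) > A (11/12=0.92)
Fill: take D (8 @ 285) → take E (31 @ 236) → take 9/36 of C → 41.00; 48/48 used.
2 item(s) taken whole; one partial (take 9/36 of C).

2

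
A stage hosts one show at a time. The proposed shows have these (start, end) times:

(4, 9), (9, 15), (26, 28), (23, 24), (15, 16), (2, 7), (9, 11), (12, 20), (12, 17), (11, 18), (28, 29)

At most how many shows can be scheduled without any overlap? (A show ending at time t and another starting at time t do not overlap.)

Greedy by earliest finish: after sorting by end time, pick each interval compatible with the last pick.
Sorted by end: (2,7)  (4,9)  (9,11)  (9,15)  (15,16)  (12,17)  (11,18)  (12,20)  (23,24)  (26,28)  (28,29)
take (2,7); take (9,11); take (15,16); take (23,24); take (26,28); take (28,29).
Selected 6 shows.

6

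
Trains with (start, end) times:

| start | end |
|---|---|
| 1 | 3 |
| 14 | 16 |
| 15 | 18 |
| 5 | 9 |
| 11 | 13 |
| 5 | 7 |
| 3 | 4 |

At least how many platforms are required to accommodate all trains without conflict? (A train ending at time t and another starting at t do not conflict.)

Count concurrent intervals with a sweep; the peak is the room count.
Events (time:±→running): 1:+→1 3:-→0 3:+→1 4:-→0 5:+→1 5:+→2 … peak 2.

2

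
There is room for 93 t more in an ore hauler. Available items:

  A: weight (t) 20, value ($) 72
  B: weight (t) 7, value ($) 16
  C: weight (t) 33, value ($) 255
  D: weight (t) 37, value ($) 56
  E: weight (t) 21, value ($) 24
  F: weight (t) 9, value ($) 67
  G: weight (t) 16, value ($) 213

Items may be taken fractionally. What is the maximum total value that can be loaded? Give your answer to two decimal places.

Sort by value per unit weight and fill in that order.
Ratios (sorted): G 13.31, C 7.73, F 7.44, A 3.60, B 2.29, D 1.51, E 1.14
take G (16 @ 213); take C (33 @ 255); take F (9 @ 67); take A (20 @ 72); take B (7 @ 16); take 8/37 of D → 12.11. Capacity used 93/93.
Total value = 635.11

635.11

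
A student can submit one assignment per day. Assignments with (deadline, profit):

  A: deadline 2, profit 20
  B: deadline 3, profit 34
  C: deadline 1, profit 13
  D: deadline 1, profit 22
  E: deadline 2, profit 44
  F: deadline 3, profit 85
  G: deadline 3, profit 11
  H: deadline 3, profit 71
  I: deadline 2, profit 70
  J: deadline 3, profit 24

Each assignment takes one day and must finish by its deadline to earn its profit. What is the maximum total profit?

By profit: F(d3,85), H(d3,71), I(d2,70), E(d2,44), B(d3,34), J(d3,24), D(d1,22), A(d2,20), C(d1,13), G(d3,11)
F→slot 3; H→slot 2; I→slot 1; E skipped; B skipped; J skipped; D skipped; A skipped; C skipped; G skipped.
Profit = 70 + 71 + 85 = 226

226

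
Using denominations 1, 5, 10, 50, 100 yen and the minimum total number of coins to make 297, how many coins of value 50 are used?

Greedy: take as many of the largest coin as possible, then repeat with the remainder.
297 − 2×100→97 − 1×50→47 − 4×10→7 − 1×5→2 − 2×1→0
Count of 50: 1

1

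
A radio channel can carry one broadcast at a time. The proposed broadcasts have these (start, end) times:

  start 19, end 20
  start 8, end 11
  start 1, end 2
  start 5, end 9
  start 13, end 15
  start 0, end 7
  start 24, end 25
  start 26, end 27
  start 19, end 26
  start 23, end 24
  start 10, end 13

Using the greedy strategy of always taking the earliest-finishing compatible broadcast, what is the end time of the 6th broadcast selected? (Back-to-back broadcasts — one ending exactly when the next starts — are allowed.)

Sort by end time and greedily take each interval whose start is ≥ the last chosen end.
Sorted by end: (1,2)  (0,7)  (5,9)  (8,11)  (10,13)  (13,15)  (19,20)  (23,24)  (24,25)  (19,26)  (26,27)
take (1,2); take (5,9); take (10,13); take (13,15); take (19,20); take (23,24); take (24,25); take (26,27).
Selected: (1,2) (5,9) (10,13) (13,15) (19,20) (23,24) (24,25) (26,27)

24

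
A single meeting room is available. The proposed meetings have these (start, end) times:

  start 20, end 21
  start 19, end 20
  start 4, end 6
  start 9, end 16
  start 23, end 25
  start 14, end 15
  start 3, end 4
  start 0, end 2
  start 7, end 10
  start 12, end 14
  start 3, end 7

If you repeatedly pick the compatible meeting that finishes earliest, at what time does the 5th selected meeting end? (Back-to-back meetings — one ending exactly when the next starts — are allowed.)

14

Sort by end time and greedily take each interval whose start is ≥ the last chosen end.
By end time: (0,2), (3,4), (4,6), (3,7), (7,10), (12,14), (14,15), (9,16), (19,20), (20,21), (23,25).
Pick (0,2); next start ≥ 2 → (3,4); next start ≥ 4 → (4,6); next start ≥ 6 → (7,10); next start ≥ 10 → (12,14); next start ≥ 14 → (14,15); next start ≥ 15 → (19,20); next start ≥ 20 → (20,21); next start ≥ 21 → (23,25).
Selected: (0,2) (3,4) (4,6) (7,10) (12,14) (14,15) (19,20) (20,21) (23,25)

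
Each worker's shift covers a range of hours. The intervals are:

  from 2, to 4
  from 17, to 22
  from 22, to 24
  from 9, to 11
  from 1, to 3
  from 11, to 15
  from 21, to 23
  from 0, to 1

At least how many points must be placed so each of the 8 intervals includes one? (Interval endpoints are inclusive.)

Process intervals by earliest right end; each time one isn't hit yet, stab at its right endpoint.
By right end: [0,1]  [1,3]  [2,4]  [9,11]  [11,15]  [17,22]  [21,23]  [22,24]
[0,1] uncovered → point at 1; [2,4] uncovered → point at 4; [9,11] uncovered → point at 11; [17,22] uncovered → point at 22.
Points: 1, 4, 11, 22 (4 total).

4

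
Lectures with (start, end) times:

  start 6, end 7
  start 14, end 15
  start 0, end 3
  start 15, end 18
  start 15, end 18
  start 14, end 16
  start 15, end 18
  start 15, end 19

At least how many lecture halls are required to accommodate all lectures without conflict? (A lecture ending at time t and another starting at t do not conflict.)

The answer is the maximum number of intervals overlapping at any instant.
Events (time:±→running): 0:+→1 3:-→0 6:+→1 7:-→0 14:+→1 14:+→2 15:-→1 15:+→2 15:+→3 15:+→4 15:+→5 … peak 5.

5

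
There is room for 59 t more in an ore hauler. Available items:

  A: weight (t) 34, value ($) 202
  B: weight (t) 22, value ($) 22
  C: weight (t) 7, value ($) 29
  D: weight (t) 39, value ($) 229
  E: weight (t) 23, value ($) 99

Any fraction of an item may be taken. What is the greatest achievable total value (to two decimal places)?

Sort by value per unit weight and fill in that order.
Order: A (202/34=5.94) > D (229/39=5.87) > E (99/23=4.30) > C (29/7=4.14) > B (22/22=1.00)
Fill: take A (34 @ 202) → take 25/39 of D → 146.79; 59/59 used.
Total value = 348.79

348.79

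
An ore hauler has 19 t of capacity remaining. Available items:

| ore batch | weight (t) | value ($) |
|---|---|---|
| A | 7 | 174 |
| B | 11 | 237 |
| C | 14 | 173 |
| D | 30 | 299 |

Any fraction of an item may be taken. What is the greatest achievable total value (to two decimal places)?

423.36

Greedy by value/weight ratio, highest first.
Order: A (174/7=24.86) > B (237/11=21.55) > C (173/14=12.36) > D (299/30=9.97)
Fill: take A (7 @ 174) → take B (11 @ 237) → take 1/14 of C → 12.36; 19/19 used.
Total value = 423.36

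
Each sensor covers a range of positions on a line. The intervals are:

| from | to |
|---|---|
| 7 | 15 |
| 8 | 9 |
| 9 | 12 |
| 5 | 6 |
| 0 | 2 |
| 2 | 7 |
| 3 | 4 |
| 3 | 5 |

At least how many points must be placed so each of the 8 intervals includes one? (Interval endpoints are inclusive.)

By right end: [0,2]  [3,4]  [3,5]  [5,6]  [2,7]  [8,9]  [9,12]  [7,15]
[0,2] uncovered → point at 2; [3,4] uncovered → point at 4; [5,6] uncovered → point at 6; [8,9] uncovered → point at 9.
Points: 2, 4, 6, 9 (4 total).

4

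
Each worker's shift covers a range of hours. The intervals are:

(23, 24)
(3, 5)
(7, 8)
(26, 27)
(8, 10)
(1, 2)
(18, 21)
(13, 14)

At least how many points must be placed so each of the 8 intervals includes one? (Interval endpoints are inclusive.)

7

Sort by right endpoint; whenever an interval is uncovered, place a point at its right end.
By right end: [1,2]  [3,5]  [7,8]  [8,10]  [13,14]  [18,21]  [23,24]  [26,27]
[1,2] uncovered → point at 2; [3,5] uncovered → point at 5; [7,8] uncovered → point at 8; [13,14] uncovered → point at 14; [18,21] uncovered → point at 21; [23,24] uncovered → point at 24; [26,27] uncovered → point at 27.
Points: 2, 5, 8, 14, 21, 24, 27 (7 total).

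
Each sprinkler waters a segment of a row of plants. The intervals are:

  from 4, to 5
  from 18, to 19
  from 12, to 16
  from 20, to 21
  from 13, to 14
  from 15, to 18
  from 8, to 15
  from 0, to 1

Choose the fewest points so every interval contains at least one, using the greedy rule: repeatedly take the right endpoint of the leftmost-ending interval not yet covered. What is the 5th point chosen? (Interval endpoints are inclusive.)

Sort by right endpoint; whenever an interval is uncovered, place a point at its right end.
Sorted: [0,1] [4,5] [13,14] [8,15] [12,16] [15,18] [18,19] [20,21]
{[0,1]} hit by 1; {[4,5]} hit by 5; {[13,14],[8,15],[12,16]} hit by 14; {[15,18],[18,19]} hit by 18; {[20,21]} hit by 21.
Points: 1, 5, 14, 18, 21 (5 total).

21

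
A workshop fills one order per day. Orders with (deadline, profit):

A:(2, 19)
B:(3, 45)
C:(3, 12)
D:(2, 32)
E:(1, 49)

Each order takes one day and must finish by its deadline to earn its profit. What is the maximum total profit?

Profit order: E=49 B=45 D=32 A=19 C=12
Assign: E→slot 1, B→slot 3, D→slot 2, A skipped, C skipped.
Slots: [1:E] [2:D] [3:B]
Profit = 49 + 32 + 45 = 126

126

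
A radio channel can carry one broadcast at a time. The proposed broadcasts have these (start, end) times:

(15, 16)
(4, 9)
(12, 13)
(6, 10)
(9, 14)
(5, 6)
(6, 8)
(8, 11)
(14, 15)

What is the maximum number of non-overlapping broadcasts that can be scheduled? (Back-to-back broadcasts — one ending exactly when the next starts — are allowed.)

6

By end time: (5,6), (6,8), (4,9), (6,10), (8,11), (12,13), (9,14), (14,15), (15,16).
Pick (5,6); next start ≥ 6 → (6,8); next start ≥ 8 → (8,11); next start ≥ 11 → (12,13); next start ≥ 13 → (14,15); next start ≥ 15 → (15,16).
Selected 6 broadcasts.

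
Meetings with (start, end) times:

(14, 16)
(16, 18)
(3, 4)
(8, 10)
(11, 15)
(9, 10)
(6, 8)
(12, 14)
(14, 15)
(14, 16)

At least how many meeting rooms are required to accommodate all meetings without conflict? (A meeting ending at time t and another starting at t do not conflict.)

Count concurrent intervals with a sweep; the peak is the room count.
Events (time:±→running): 3:+→1 4:-→0 6:+→1 8:-→0 8:+→1 9:+→2 10:-→1 10:-→0 11:+→1 12:+→2 14:-→1 14:+→2 14:+→3 14:+→4 … peak 4.

4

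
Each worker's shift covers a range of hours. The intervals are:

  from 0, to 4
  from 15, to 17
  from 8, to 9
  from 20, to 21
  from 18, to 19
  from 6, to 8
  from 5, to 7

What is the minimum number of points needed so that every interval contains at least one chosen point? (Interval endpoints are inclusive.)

Process intervals by earliest right end; each time one isn't hit yet, stab at its right endpoint.
By right end: [0,4]  [5,7]  [6,8]  [8,9]  [15,17]  [18,19]  [20,21]
[0,4] uncovered → point at 4; [5,7] uncovered → point at 7; [8,9] uncovered → point at 9; [15,17] uncovered → point at 17; [18,19] uncovered → point at 19; [20,21] uncovered → point at 21.
Points: 4, 7, 9, 17, 19, 21 (6 total).

6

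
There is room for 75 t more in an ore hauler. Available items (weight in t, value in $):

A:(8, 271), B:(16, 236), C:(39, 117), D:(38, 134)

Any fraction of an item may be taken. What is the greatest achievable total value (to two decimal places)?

680.00

Greedy by value/weight ratio, highest first.
Order: A (271/8=33.88) > B (236/16=14.75) > D (134/38=3.53) > C (117/39=3.00)
Fill: take A (8 @ 271) → take B (16 @ 236) → take D (38 @ 134) → take 13/39 of C → 39.00; 75/75 used.
Total value = 680.00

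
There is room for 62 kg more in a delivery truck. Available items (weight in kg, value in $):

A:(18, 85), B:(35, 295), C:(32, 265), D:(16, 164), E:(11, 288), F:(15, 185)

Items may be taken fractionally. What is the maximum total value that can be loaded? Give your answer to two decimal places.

805.57

Sort by value per unit weight and fill in that order.
Order: E (288/11=26.18) > F (185/15=12.33) > D (164/16=10.25) > B (295/35=8.43) > C (265/32=8.28) > A (85/18=4.72)
Fill: take E (11 @ 288) → take F (15 @ 185) → take D (16 @ 164) → take 20/35 of B → 168.57; 62/62 used.
Total value = 805.57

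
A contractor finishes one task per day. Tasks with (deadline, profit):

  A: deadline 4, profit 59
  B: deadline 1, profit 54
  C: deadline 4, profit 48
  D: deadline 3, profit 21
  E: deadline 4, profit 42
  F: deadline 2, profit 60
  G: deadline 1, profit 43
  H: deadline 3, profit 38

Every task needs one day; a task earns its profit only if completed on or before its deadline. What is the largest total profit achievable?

Sort by profit descending; place each in the latest free slot ≤ its deadline.
By profit: F(d2,60), A(d4,59), B(d1,54), C(d4,48), G(d1,43), E(d4,42), H(d3,38), D(d3,21)
F→slot 2; A→slot 4; B→slot 1; C→slot 3; G skipped; E skipped; H skipped; D skipped.
Profit = 54 + 60 + 48 + 59 = 221

221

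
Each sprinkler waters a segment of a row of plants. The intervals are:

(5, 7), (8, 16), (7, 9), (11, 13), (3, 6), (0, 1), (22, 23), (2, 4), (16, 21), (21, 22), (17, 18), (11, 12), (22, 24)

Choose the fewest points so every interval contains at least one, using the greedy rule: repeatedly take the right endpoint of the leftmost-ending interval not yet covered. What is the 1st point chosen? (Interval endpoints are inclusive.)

Process intervals by earliest right end; each time one isn't hit yet, stab at its right endpoint.
By right end: [0,1]  [2,4]  [3,6]  [5,7]  [7,9]  [11,12]  [11,13]  [8,16]  [17,18]  [16,21]  [21,22]  [22,23]  [22,24]
[0,1] uncovered → point at 1; [2,4] uncovered → point at 4; [5,7] uncovered → point at 7; [11,12] uncovered → point at 12; [17,18] uncovered → point at 18; [21,22] uncovered → point at 22.
Points: 1, 4, 7, 12, 18, 22 (6 total).

1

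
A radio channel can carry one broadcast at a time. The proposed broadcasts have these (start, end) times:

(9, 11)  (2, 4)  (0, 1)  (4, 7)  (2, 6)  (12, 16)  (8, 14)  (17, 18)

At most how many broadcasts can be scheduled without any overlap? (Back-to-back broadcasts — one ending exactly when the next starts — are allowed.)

Greedy by earliest finish: after sorting by end time, pick each interval compatible with the last pick.
Sorted by end: (0,1)  (2,4)  (2,6)  (4,7)  (9,11)  (8,14)  (12,16)  (17,18)
take (0,1); take (2,4); take (4,7); take (9,11); skip (8,14); take (12,16); take (17,18).
Selected 6 broadcasts.

6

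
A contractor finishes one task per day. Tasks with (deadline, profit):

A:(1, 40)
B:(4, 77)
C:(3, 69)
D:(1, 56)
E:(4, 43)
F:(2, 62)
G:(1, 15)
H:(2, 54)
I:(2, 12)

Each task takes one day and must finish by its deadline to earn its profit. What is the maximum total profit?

Take jobs in profit order; each goes to the latest open slot no later than its deadline.
By profit: B(d4,77), C(d3,69), F(d2,62), D(d1,56), H(d2,54), E(d4,43), A(d1,40), G(d1,15), I(d2,12)
B→slot 4; C→slot 3; F→slot 2; D→slot 1; H skipped; E skipped; A skipped; G skipped; I skipped.
Profit = 56 + 62 + 69 + 77 = 264

264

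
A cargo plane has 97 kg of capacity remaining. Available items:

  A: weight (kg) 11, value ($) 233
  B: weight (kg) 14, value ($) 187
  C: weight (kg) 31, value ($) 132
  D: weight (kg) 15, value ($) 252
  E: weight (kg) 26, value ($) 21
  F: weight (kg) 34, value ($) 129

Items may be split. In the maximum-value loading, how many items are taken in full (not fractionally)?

4

Greedy by value/weight ratio, highest first.
Order: A (233/11=21.18) > D (252/15=16.80) > B (187/14=13.36) > C (132/31=4.26) > F (129/34=3.79) > E (21/26=0.81)
Fill: take A (11 @ 233) → take D (15 @ 252) → take B (14 @ 187) → take C (31 @ 132) → take 26/34 of F → 98.65; 97/97 used.
4 item(s) taken whole; one partial (take 26/34 of F).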